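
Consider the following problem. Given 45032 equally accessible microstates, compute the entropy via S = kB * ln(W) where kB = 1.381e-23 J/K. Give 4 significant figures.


Step 1: ln(W) = ln(45032) = 10.72
Step 2: S = kB * ln(W) = 1.381e-23 * 10.72
Step 3: S = 1.48e-22 J/K

1.48e-22


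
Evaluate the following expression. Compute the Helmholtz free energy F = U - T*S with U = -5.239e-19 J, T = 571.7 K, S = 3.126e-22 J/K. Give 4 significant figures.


Step 1: T*S = 571.7 * 3.126e-22 = 1.787e-19 J
Step 2: F = U - T*S = -5.239e-19 - 1.787e-19
Step 3: F = -7.026e-19 J

-7.026e-19


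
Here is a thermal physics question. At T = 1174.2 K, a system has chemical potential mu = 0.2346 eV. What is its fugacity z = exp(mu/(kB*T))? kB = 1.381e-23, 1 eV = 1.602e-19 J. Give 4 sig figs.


Step 1: Convert mu to Joules: 0.2346*1.602e-19 = 3.758e-20 J
Step 2: kB*T = 1.381e-23*1174.2 = 1.622e-20 J
Step 3: mu/(kB*T) = 2.318
Step 4: z = exp(2.318) = 10.15

10.15


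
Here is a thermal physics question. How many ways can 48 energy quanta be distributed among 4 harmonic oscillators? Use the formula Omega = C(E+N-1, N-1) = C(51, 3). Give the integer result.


Step 1: Use binomial coefficient C(51, 3)
Step 2: Numerator = 51! / 48!
Step 3: Denominator = 3!
Step 4: Omega = 20825

20825


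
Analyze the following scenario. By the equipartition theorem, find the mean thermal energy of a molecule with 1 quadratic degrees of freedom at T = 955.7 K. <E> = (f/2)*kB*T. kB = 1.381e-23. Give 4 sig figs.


Step 1: f/2 = 1/2 = 0.5
Step 2: kB*T = 1.381e-23 * 955.7 = 1.32e-20
Step 3: <E> = 0.5 * 1.32e-20 = 6.599e-21 J

6.599e-21


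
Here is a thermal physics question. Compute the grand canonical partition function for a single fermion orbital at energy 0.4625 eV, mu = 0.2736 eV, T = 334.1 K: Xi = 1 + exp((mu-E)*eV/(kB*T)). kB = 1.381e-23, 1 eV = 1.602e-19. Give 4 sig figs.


Step 1: (mu - E) = 0.2736 - 0.4625 = -0.1889 eV
Step 2: x = (mu-E)*eV/(kB*T) = -0.1889*1.602e-19/(1.381e-23*334.1) = -6.559
Step 3: exp(x) = 0.001418
Step 4: Xi = 1 + 0.001418 = 1.001

1.001


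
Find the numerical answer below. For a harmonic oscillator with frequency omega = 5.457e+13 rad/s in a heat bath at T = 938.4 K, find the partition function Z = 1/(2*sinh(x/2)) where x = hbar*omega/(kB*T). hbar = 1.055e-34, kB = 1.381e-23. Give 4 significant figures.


Step 1: Compute x = hbar*omega/(kB*T) = 1.055e-34*5.457e+13/(1.381e-23*938.4) = 0.4442
Step 2: x/2 = 0.2221
Step 3: sinh(x/2) = 0.224
Step 4: Z = 1/(2*0.224) = 2.233

2.233


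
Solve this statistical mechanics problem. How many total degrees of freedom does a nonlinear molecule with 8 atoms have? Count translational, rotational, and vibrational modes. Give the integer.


Step 1: Translational DOF = 3
Step 2: Rotational DOF (nonlinear) = 3
Step 3: Vibrational DOF = 3*8 - 6 = 18
Step 4: Total = 3 + 3 + 18 = 24

24


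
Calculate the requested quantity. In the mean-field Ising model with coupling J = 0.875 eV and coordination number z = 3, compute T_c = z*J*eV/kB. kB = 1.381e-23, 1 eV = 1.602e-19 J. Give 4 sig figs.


Step 1: z*J = 3*0.875 = 2.625 eV
Step 2: Convert to Joules: 2.625*1.602e-19 = 4.205e-19 J
Step 3: T_c = 4.205e-19 / 1.381e-23 = 3.045e+04 K

3.045e+04


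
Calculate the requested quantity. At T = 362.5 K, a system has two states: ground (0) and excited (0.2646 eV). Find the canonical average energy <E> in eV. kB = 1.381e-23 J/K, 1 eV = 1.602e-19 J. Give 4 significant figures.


Step 1: beta*E = 0.2646*1.602e-19/(1.381e-23*362.5) = 8.467
Step 2: exp(-beta*E) = 0.0002102
Step 3: <E> = 0.2646*0.0002102/(1+0.0002102) = 5.561e-05 eV

5.561e-05


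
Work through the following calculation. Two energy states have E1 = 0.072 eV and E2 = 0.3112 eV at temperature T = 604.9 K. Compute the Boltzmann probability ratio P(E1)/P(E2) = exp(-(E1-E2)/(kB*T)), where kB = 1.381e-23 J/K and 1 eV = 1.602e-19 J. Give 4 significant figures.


Step 1: Compute energy difference dE = E1 - E2 = 0.072 - 0.3112 = -0.2392 eV
Step 2: Convert to Joules: dE_J = -0.2392 * 1.602e-19 = -3.832e-20 J
Step 3: Compute exponent = -dE_J / (kB * T) = -(-3.832e-20) / (1.381e-23 * 604.9) = 4.587
Step 4: P(E1)/P(E2) = exp(4.587) = 98.22

98.22


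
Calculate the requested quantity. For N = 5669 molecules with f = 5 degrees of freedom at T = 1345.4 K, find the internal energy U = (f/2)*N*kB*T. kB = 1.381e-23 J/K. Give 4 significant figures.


Step 1: f/2 = 5/2 = 2.5
Step 2: N*kB*T = 5669*1.381e-23*1345.4 = 1.053e-16
Step 3: U = 2.5 * 1.053e-16 = 2.633e-16 J

2.633e-16


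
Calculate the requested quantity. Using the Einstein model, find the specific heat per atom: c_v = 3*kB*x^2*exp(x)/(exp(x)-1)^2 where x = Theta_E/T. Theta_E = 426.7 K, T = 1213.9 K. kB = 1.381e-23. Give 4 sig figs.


Step 1: x = Theta_E/T = 426.7/1213.9 = 0.3515
Step 2: x^2 = 0.1236
Step 3: exp(x) = 1.421
Step 4: c_v = 3*1.381e-23*0.1236*1.421/(1.421-1)^2 = 4.101e-23

4.101e-23


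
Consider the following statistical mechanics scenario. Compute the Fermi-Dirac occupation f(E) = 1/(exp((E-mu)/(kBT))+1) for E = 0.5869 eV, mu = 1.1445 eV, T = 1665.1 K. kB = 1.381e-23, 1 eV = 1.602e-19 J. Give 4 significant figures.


Step 1: (E - mu) = 0.5869 - 1.1445 = -0.5576 eV
Step 2: Convert: (E-mu)*eV = -8.933e-20 J
Step 3: x = (E-mu)*eV/(kB*T) = -3.885
Step 4: f = 1/(exp(-3.885)+1) = 0.9799

0.9799


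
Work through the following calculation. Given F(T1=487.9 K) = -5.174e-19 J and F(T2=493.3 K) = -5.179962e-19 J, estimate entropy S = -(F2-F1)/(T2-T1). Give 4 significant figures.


Step 1: dF = F2 - F1 = -5.179962e-19 - (-5.174e-19) = -5.962e-22 J
Step 2: dT = T2 - T1 = 493.3 - 487.9 = 5.4 K
Step 3: S = -dF/dT = -(-5.962e-22)/5.4 = 1.104e-22 J/K

1.104e-22


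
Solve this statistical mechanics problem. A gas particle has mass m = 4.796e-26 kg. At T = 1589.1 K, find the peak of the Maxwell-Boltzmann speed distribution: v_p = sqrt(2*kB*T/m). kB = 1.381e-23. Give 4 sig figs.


Step 1: Numerator = 2*kB*T = 2*1.381e-23*1589.1 = 4.389e-20
Step 2: Ratio = 4.389e-20 / 4.796e-26 = 9.152e+05
Step 3: v_p = sqrt(9.152e+05) = 956.6 m/s

956.6


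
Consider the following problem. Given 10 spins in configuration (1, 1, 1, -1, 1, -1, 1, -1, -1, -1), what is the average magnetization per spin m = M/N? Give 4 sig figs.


Step 1: Count up spins (+1): 5, down spins (-1): 5
Step 2: Total magnetization M = 5 - 5 = 0
Step 3: m = M/N = 0/10 = 0

0


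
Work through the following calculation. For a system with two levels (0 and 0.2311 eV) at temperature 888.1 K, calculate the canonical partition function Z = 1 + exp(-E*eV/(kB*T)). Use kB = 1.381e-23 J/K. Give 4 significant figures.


Step 1: Compute beta*E = E*eV/(kB*T) = 0.2311*1.602e-19/(1.381e-23*888.1) = 3.019
Step 2: exp(-beta*E) = exp(-3.019) = 0.04887
Step 3: Z = 1 + 0.04887 = 1.049

1.049


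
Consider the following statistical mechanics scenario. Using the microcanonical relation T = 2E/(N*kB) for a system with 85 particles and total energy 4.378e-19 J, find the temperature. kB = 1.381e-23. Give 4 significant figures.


Step 1: Numerator = 2*E = 2*4.378e-19 = 8.756e-19 J
Step 2: Denominator = N*kB = 85*1.381e-23 = 1.174e-21
Step 3: T = 8.756e-19 / 1.174e-21 = 745.9 K

745.9


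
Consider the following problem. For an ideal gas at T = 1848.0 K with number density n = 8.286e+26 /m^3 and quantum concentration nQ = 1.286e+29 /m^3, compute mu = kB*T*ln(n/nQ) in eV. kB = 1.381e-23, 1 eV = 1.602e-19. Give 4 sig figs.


Step 1: n/nQ = 8.286e+26/1.286e+29 = 0.006443
Step 2: ln(n/nQ) = -5.045
Step 3: mu = kB*T*ln(n/nQ) = 2.552e-20*-5.045 = -1.287e-19 J
Step 4: Convert to eV: -1.287e-19/1.602e-19 = -0.8037 eV

-0.8037


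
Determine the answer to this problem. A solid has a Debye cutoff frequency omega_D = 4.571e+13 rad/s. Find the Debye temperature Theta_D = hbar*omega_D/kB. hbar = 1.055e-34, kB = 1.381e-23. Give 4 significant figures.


Step 1: hbar*omega_D = 1.055e-34 * 4.571e+13 = 4.822e-21 J
Step 2: Theta_D = 4.822e-21 / 1.381e-23
Step 3: Theta_D = 349.2 K

349.2


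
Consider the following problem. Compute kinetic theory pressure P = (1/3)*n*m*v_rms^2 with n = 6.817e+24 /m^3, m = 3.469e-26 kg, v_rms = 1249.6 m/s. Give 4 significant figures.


Step 1: v_rms^2 = 1249.6^2 = 1.562e+06
Step 2: n*m = 6.817e+24*3.469e-26 = 0.2365
Step 3: P = (1/3)*0.2365*1.562e+06 = 1.231e+05 Pa

1.231e+05


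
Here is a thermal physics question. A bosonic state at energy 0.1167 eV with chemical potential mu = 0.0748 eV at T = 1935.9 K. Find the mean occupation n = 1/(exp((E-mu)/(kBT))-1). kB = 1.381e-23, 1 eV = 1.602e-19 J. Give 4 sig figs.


Step 1: (E - mu) = 0.0419 eV
Step 2: x = (E-mu)*eV/(kB*T) = 0.0419*1.602e-19/(1.381e-23*1935.9) = 0.2511
Step 3: exp(x) = 1.285
Step 4: n = 1/(exp(x)-1) = 3.504

3.504


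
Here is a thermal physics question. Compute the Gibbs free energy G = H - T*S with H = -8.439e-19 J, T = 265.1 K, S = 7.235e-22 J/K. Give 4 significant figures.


Step 1: T*S = 265.1 * 7.235e-22 = 1.918e-19 J
Step 2: G = H - T*S = -8.439e-19 - 1.918e-19
Step 3: G = -1.036e-18 J

-1.036e-18


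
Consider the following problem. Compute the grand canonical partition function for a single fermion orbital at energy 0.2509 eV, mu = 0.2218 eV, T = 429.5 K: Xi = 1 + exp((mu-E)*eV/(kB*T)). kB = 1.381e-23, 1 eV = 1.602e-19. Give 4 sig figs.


Step 1: (mu - E) = 0.2218 - 0.2509 = -0.0291 eV
Step 2: x = (mu-E)*eV/(kB*T) = -0.0291*1.602e-19/(1.381e-23*429.5) = -0.786
Step 3: exp(x) = 0.4557
Step 4: Xi = 1 + 0.4557 = 1.456

1.456


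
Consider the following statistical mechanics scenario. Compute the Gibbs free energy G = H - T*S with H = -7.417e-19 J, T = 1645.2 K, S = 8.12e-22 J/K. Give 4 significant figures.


Step 1: T*S = 1645.2 * 8.12e-22 = 1.336e-18 J
Step 2: G = H - T*S = -7.417e-19 - 1.336e-18
Step 3: G = -2.078e-18 J

-2.078e-18


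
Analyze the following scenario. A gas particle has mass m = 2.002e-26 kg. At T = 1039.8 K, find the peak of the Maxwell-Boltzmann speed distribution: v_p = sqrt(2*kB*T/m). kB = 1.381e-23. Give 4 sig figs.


Step 1: Numerator = 2*kB*T = 2*1.381e-23*1039.8 = 2.872e-20
Step 2: Ratio = 2.872e-20 / 2.002e-26 = 1.435e+06
Step 3: v_p = sqrt(1.435e+06) = 1198 m/s

1198


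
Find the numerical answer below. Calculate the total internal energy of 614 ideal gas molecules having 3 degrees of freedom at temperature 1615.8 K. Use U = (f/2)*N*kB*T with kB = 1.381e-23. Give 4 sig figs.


Step 1: f/2 = 3/2 = 1.5
Step 2: N*kB*T = 614*1.381e-23*1615.8 = 1.37e-17
Step 3: U = 1.5 * 1.37e-17 = 2.055e-17 J

2.055e-17


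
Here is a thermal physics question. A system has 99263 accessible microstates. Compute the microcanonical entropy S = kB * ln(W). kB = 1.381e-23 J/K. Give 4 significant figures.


Step 1: ln(W) = ln(99263) = 11.51
Step 2: S = kB * ln(W) = 1.381e-23 * 11.51
Step 3: S = 1.589e-22 J/K

1.589e-22


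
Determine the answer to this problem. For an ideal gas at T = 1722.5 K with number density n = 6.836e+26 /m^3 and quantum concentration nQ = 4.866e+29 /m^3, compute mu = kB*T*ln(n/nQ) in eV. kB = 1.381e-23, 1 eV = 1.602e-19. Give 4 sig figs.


Step 1: n/nQ = 6.836e+26/4.866e+29 = 0.001405
Step 2: ln(n/nQ) = -6.568
Step 3: mu = kB*T*ln(n/nQ) = 2.379e-20*-6.568 = -1.562e-19 J
Step 4: Convert to eV: -1.562e-19/1.602e-19 = -0.9752 eV

-0.9752


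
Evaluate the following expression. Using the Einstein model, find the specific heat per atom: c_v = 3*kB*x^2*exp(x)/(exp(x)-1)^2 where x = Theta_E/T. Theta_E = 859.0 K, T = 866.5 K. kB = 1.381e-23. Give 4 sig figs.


Step 1: x = Theta_E/T = 859.0/866.5 = 0.9913
Step 2: x^2 = 0.9828
Step 3: exp(x) = 2.695
Step 4: c_v = 3*1.381e-23*0.9828*2.695/(2.695-1)^2 = 3.82e-23

3.82e-23


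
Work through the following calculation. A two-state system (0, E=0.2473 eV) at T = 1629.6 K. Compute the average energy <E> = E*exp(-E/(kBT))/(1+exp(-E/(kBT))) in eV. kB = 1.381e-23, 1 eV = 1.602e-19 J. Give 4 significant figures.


Step 1: beta*E = 0.2473*1.602e-19/(1.381e-23*1629.6) = 1.76
Step 2: exp(-beta*E) = 0.172
Step 3: <E> = 0.2473*0.172/(1+0.172) = 0.03629 eV

0.03629


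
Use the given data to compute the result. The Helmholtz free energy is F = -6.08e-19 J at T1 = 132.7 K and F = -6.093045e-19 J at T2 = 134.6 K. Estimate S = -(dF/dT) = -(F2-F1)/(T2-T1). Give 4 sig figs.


Step 1: dF = F2 - F1 = -6.093045e-19 - (-6.08e-19) = -1.3045e-21 J
Step 2: dT = T2 - T1 = 134.6 - 132.7 = 1.9 K
Step 3: S = -dF/dT = -(-1.3045e-21)/1.9 = 6.866e-22 J/K

6.866e-22


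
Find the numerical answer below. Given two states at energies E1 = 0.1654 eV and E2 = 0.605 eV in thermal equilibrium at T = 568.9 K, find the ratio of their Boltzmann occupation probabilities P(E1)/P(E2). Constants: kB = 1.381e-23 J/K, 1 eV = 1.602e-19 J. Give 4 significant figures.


Step 1: Compute energy difference dE = E1 - E2 = 0.1654 - 0.605 = -0.4396 eV
Step 2: Convert to Joules: dE_J = -0.4396 * 1.602e-19 = -7.042e-20 J
Step 3: Compute exponent = -dE_J / (kB * T) = -(-7.042e-20) / (1.381e-23 * 568.9) = 8.964
Step 4: P(E1)/P(E2) = exp(8.964) = 7815

7815


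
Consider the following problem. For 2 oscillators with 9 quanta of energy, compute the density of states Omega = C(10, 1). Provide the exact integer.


Step 1: Use binomial coefficient C(10, 1)
Step 2: Numerator = 10! / 9!
Step 3: Denominator = 1!
Step 4: Omega = 10

10


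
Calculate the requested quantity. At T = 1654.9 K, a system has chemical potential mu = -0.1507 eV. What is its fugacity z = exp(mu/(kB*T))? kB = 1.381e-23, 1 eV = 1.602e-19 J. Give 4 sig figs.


Step 1: Convert mu to Joules: -0.1507*1.602e-19 = -2.414e-20 J
Step 2: kB*T = 1.381e-23*1654.9 = 2.285e-20 J
Step 3: mu/(kB*T) = -1.056
Step 4: z = exp(-1.056) = 0.3477

0.3477


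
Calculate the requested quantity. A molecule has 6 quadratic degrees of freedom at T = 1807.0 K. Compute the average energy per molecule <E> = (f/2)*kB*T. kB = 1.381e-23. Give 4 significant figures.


Step 1: f/2 = 6/2 = 3
Step 2: kB*T = 1.381e-23 * 1807.0 = 2.495e-20
Step 3: <E> = 3 * 2.495e-20 = 7.486e-20 J

7.486e-20


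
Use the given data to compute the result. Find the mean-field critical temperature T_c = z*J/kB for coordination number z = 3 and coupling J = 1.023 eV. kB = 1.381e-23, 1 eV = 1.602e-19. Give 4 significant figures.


Step 1: z*J = 3*1.023 = 3.069 eV
Step 2: Convert to Joules: 3.069*1.602e-19 = 4.917e-19 J
Step 3: T_c = 4.917e-19 / 1.381e-23 = 3.56e+04 K

3.56e+04


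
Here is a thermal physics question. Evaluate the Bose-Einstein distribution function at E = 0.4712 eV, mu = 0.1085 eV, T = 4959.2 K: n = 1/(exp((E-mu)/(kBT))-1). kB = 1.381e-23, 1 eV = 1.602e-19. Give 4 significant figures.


Step 1: (E - mu) = 0.3627 eV
Step 2: x = (E-mu)*eV/(kB*T) = 0.3627*1.602e-19/(1.381e-23*4959.2) = 0.8484
Step 3: exp(x) = 2.336
Step 4: n = 1/(exp(x)-1) = 0.7485

0.7485


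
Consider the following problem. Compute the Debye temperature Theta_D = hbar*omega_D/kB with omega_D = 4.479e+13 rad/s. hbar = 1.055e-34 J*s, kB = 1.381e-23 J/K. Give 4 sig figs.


Step 1: hbar*omega_D = 1.055e-34 * 4.479e+13 = 4.725e-21 J
Step 2: Theta_D = 4.725e-21 / 1.381e-23
Step 3: Theta_D = 342.2 K

342.2


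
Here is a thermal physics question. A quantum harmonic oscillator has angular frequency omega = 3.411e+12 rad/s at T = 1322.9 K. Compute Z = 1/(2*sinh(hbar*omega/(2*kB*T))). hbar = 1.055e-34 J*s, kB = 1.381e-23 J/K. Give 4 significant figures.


Step 1: Compute x = hbar*omega/(kB*T) = 1.055e-34*3.411e+12/(1.381e-23*1322.9) = 0.0197
Step 2: x/2 = 0.009849
Step 3: sinh(x/2) = 0.009849
Step 4: Z = 1/(2*0.009849) = 50.77

50.77


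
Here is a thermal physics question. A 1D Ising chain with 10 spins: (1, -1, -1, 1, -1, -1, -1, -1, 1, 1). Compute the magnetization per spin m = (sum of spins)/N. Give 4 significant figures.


Step 1: Count up spins (+1): 4, down spins (-1): 6
Step 2: Total magnetization M = 4 - 6 = -2
Step 3: m = M/N = -2/10 = -0.2

-0.2


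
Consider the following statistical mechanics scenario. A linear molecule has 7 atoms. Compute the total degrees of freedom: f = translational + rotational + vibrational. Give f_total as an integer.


Step 1: Translational DOF = 3
Step 2: Rotational DOF (linear) = 2
Step 3: Vibrational DOF = 3*7 - 5 = 16
Step 4: Total = 3 + 2 + 16 = 21

21


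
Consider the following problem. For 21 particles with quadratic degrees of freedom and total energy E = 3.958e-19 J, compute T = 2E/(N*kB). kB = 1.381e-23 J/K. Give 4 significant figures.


Step 1: Numerator = 2*E = 2*3.958e-19 = 7.916e-19 J
Step 2: Denominator = N*kB = 21*1.381e-23 = 2.9e-22
Step 3: T = 7.916e-19 / 2.9e-22 = 2730 K

2730


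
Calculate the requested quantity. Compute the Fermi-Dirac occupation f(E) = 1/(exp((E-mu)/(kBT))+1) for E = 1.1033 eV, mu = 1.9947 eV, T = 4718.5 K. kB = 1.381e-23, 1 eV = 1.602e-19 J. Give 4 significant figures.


Step 1: (E - mu) = 1.1033 - 1.9947 = -0.8914 eV
Step 2: Convert: (E-mu)*eV = -1.428e-19 J
Step 3: x = (E-mu)*eV/(kB*T) = -2.191
Step 4: f = 1/(exp(-2.191)+1) = 0.8995

0.8995


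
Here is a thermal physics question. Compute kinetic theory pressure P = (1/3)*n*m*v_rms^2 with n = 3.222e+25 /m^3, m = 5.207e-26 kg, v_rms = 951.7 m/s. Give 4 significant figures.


Step 1: v_rms^2 = 951.7^2 = 9.057e+05
Step 2: n*m = 3.222e+25*5.207e-26 = 1.678
Step 3: P = (1/3)*1.678*9.057e+05 = 5.065e+05 Pa

5.065e+05


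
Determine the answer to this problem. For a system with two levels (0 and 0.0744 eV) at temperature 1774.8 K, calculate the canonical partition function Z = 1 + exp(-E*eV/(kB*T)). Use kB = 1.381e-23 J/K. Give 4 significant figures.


Step 1: Compute beta*E = E*eV/(kB*T) = 0.0744*1.602e-19/(1.381e-23*1774.8) = 0.4863
Step 2: exp(-beta*E) = exp(-0.4863) = 0.6149
Step 3: Z = 1 + 0.6149 = 1.615

1.615


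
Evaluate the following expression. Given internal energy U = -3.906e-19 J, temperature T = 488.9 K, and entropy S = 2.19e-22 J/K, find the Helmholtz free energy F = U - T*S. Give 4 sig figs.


Step 1: T*S = 488.9 * 2.19e-22 = 1.071e-19 J
Step 2: F = U - T*S = -3.906e-19 - 1.071e-19
Step 3: F = -4.977e-19 J

-4.977e-19


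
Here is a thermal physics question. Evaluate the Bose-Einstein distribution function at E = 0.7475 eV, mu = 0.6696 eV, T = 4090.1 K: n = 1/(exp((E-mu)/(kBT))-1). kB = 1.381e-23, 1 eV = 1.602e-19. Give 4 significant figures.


Step 1: (E - mu) = 0.0779 eV
Step 2: x = (E-mu)*eV/(kB*T) = 0.0779*1.602e-19/(1.381e-23*4090.1) = 0.2209
Step 3: exp(x) = 1.247
Step 4: n = 1/(exp(x)-1) = 4.045

4.045


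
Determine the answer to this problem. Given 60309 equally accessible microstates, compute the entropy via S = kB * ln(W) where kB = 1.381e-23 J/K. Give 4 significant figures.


Step 1: ln(W) = ln(60309) = 11.01
Step 2: S = kB * ln(W) = 1.381e-23 * 11.01
Step 3: S = 1.52e-22 J/K

1.52e-22


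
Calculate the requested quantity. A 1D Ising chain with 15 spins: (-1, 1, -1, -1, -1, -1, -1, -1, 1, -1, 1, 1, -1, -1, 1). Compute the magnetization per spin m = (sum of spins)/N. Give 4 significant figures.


Step 1: Count up spins (+1): 5, down spins (-1): 10
Step 2: Total magnetization M = 5 - 10 = -5
Step 3: m = M/N = -5/15 = -0.3333

-0.3333


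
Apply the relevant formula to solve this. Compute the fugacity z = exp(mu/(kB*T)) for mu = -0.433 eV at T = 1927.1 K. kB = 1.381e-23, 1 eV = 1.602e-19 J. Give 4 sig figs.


Step 1: Convert mu to Joules: -0.433*1.602e-19 = -6.937e-20 J
Step 2: kB*T = 1.381e-23*1927.1 = 2.661e-20 J
Step 3: mu/(kB*T) = -2.606
Step 4: z = exp(-2.606) = 0.07379

0.07379


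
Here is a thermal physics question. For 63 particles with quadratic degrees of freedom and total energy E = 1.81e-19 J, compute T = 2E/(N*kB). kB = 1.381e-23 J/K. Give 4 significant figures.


Step 1: Numerator = 2*E = 2*1.81e-19 = 3.62e-19 J
Step 2: Denominator = N*kB = 63*1.381e-23 = 8.7e-22
Step 3: T = 3.62e-19 / 8.7e-22 = 416.1 K

416.1


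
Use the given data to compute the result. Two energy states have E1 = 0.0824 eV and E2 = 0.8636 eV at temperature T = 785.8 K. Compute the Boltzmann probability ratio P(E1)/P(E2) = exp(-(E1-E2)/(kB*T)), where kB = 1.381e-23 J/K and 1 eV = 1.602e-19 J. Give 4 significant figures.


Step 1: Compute energy difference dE = E1 - E2 = 0.0824 - 0.8636 = -0.7812 eV
Step 2: Convert to Joules: dE_J = -0.7812 * 1.602e-19 = -1.251e-19 J
Step 3: Compute exponent = -dE_J / (kB * T) = -(-1.251e-19) / (1.381e-23 * 785.8) = 11.53
Step 4: P(E1)/P(E2) = exp(11.53) = 1.02e+05

1.02e+05


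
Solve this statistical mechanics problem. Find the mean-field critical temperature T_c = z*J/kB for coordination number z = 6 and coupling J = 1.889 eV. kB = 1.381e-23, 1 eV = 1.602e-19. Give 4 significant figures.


Step 1: z*J = 6*1.889 = 11.33 eV
Step 2: Convert to Joules: 11.33*1.602e-19 = 1.816e-18 J
Step 3: T_c = 1.816e-18 / 1.381e-23 = 1.315e+05 K

1.315e+05


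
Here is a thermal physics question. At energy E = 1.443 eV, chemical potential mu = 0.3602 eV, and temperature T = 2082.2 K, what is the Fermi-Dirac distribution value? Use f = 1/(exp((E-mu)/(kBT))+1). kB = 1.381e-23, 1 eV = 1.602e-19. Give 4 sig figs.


Step 1: (E - mu) = 1.443 - 0.3602 = 1.083 eV
Step 2: Convert: (E-mu)*eV = 1.735e-19 J
Step 3: x = (E-mu)*eV/(kB*T) = 6.032
Step 4: f = 1/(exp(6.032)+1) = 0.002394

0.002394


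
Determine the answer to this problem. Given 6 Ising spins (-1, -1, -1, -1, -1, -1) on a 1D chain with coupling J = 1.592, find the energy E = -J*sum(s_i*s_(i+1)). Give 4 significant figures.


Step 1: Nearest-neighbor products: 1, 1, 1, 1, 1
Step 2: Sum of products = 5
Step 3: E = -1.592 * 5 = -7.96

-7.96


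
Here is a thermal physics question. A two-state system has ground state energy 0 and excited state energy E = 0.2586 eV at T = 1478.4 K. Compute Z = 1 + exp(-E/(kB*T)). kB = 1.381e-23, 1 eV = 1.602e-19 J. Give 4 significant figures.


Step 1: Compute beta*E = E*eV/(kB*T) = 0.2586*1.602e-19/(1.381e-23*1478.4) = 2.029
Step 2: exp(-beta*E) = exp(-2.029) = 0.1315
Step 3: Z = 1 + 0.1315 = 1.131

1.131


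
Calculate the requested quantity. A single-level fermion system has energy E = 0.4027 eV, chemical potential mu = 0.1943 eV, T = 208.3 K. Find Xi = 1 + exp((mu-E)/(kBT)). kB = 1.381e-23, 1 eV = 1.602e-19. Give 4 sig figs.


Step 1: (mu - E) = 0.1943 - 0.4027 = -0.2084 eV
Step 2: x = (mu-E)*eV/(kB*T) = -0.2084*1.602e-19/(1.381e-23*208.3) = -11.61
Step 3: exp(x) = 9.113e-06
Step 4: Xi = 1 + 9.113e-06 = 1

1


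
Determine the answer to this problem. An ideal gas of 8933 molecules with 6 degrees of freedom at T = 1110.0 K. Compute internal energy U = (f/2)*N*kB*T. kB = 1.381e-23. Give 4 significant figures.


Step 1: f/2 = 6/2 = 3.0
Step 2: N*kB*T = 8933*1.381e-23*1110.0 = 1.369e-16
Step 3: U = 3.0 * 1.369e-16 = 4.108e-16 J

4.108e-16


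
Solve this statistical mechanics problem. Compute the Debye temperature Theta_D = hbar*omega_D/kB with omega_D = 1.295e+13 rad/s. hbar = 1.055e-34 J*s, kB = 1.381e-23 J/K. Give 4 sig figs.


Step 1: hbar*omega_D = 1.055e-34 * 1.295e+13 = 1.366e-21 J
Step 2: Theta_D = 1.366e-21 / 1.381e-23
Step 3: Theta_D = 98.93 K

98.93


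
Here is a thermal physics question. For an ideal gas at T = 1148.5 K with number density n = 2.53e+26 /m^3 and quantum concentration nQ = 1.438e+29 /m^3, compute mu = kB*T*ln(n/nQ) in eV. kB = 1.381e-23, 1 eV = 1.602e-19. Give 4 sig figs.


Step 1: n/nQ = 2.53e+26/1.438e+29 = 0.001759
Step 2: ln(n/nQ) = -6.343
Step 3: mu = kB*T*ln(n/nQ) = 1.586e-20*-6.343 = -1.006e-19 J
Step 4: Convert to eV: -1.006e-19/1.602e-19 = -0.628 eV

-0.628


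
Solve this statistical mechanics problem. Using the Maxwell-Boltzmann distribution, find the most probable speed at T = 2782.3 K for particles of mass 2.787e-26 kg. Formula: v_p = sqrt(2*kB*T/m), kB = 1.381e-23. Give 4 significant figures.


Step 1: Numerator = 2*kB*T = 2*1.381e-23*2782.3 = 7.685e-20
Step 2: Ratio = 7.685e-20 / 2.787e-26 = 2.757e+06
Step 3: v_p = sqrt(2.757e+06) = 1661 m/s

1661


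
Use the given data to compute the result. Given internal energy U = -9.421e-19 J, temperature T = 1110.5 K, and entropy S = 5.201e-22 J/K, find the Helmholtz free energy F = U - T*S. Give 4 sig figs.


Step 1: T*S = 1110.5 * 5.201e-22 = 5.776e-19 J
Step 2: F = U - T*S = -9.421e-19 - 5.776e-19
Step 3: F = -1.52e-18 J

-1.52e-18


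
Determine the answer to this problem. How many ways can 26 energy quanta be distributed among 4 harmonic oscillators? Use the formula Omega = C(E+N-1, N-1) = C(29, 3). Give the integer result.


Step 1: Use binomial coefficient C(29, 3)
Step 2: Numerator = 29! / 26!
Step 3: Denominator = 3!
Step 4: Omega = 3654

3654


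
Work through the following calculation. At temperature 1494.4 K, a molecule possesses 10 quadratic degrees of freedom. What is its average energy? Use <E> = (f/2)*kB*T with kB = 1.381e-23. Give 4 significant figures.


Step 1: f/2 = 10/2 = 5
Step 2: kB*T = 1.381e-23 * 1494.4 = 2.064e-20
Step 3: <E> = 5 * 2.064e-20 = 1.032e-19 J

1.032e-19


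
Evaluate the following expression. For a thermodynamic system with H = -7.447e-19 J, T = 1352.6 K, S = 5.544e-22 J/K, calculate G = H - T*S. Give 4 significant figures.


Step 1: T*S = 1352.6 * 5.544e-22 = 7.499e-19 J
Step 2: G = H - T*S = -7.447e-19 - 7.499e-19
Step 3: G = -1.495e-18 J

-1.495e-18


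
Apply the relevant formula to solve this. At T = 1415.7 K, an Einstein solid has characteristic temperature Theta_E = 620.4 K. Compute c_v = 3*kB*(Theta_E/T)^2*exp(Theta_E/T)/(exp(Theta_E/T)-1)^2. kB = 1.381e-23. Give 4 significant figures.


Step 1: x = Theta_E/T = 620.4/1415.7 = 0.4382
Step 2: x^2 = 0.192
Step 3: exp(x) = 1.55
Step 4: c_v = 3*1.381e-23*0.192*1.55/(1.55-1)^2 = 4.077e-23

4.077e-23


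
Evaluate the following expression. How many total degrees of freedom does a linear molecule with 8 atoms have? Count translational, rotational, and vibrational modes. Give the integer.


Step 1: Translational DOF = 3
Step 2: Rotational DOF (linear) = 2
Step 3: Vibrational DOF = 3*8 - 5 = 19
Step 4: Total = 3 + 2 + 19 = 24

24


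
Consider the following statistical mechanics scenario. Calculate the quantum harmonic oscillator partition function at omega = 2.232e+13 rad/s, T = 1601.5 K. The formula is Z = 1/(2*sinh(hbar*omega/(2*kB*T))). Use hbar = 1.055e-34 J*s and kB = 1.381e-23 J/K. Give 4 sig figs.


Step 1: Compute x = hbar*omega/(kB*T) = 1.055e-34*2.232e+13/(1.381e-23*1601.5) = 0.1065
Step 2: x/2 = 0.05323
Step 3: sinh(x/2) = 0.05326
Step 4: Z = 1/(2*0.05326) = 9.388

9.388


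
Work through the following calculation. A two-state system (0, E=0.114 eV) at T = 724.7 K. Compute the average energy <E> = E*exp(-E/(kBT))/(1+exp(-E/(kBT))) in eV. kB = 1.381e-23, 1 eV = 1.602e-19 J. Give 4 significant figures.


Step 1: beta*E = 0.114*1.602e-19/(1.381e-23*724.7) = 1.825
Step 2: exp(-beta*E) = 0.1612
Step 3: <E> = 0.114*0.1612/(1+0.1612) = 0.01583 eV

0.01583


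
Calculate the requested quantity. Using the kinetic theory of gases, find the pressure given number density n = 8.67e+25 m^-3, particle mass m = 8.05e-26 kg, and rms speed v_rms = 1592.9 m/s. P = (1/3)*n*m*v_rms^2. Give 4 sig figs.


Step 1: v_rms^2 = 1592.9^2 = 2.537e+06
Step 2: n*m = 8.67e+25*8.05e-26 = 6.979
Step 3: P = (1/3)*6.979*2.537e+06 = 5.903e+06 Pa

5.903e+06


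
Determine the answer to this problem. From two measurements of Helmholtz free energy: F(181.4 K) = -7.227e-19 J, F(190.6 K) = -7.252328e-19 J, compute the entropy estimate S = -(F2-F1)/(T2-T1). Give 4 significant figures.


Step 1: dF = F2 - F1 = -7.252328e-19 - (-7.227e-19) = -2.5328e-21 J
Step 2: dT = T2 - T1 = 190.6 - 181.4 = 9.2 K
Step 3: S = -dF/dT = -(-2.5328e-21)/9.2 = 2.753e-22 J/K

2.753e-22


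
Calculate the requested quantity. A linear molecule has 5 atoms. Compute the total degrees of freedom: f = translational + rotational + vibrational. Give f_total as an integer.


Step 1: Translational DOF = 3
Step 2: Rotational DOF (linear) = 2
Step 3: Vibrational DOF = 3*5 - 5 = 10
Step 4: Total = 3 + 2 + 10 = 15

15


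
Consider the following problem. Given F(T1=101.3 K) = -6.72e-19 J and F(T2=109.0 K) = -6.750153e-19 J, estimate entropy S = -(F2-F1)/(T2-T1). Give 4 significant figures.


Step 1: dF = F2 - F1 = -6.750153e-19 - (-6.72e-19) = -3.0153e-21 J
Step 2: dT = T2 - T1 = 109.0 - 101.3 = 7.7 K
Step 3: S = -dF/dT = -(-3.0153e-21)/7.7 = 3.916e-22 J/K

3.916e-22


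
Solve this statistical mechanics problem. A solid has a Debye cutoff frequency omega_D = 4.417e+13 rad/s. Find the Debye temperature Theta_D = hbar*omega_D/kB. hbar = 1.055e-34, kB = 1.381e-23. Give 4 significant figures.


Step 1: hbar*omega_D = 1.055e-34 * 4.417e+13 = 4.66e-21 J
Step 2: Theta_D = 4.66e-21 / 1.381e-23
Step 3: Theta_D = 337.4 K

337.4


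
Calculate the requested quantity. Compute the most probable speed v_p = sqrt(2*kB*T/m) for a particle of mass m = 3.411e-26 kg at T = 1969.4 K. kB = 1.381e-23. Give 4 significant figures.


Step 1: Numerator = 2*kB*T = 2*1.381e-23*1969.4 = 5.439e-20
Step 2: Ratio = 5.439e-20 / 3.411e-26 = 1.595e+06
Step 3: v_p = sqrt(1.595e+06) = 1263 m/s

1263


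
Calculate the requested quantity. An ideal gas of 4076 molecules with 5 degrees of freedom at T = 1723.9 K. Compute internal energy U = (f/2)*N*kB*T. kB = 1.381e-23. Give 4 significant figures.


Step 1: f/2 = 5/2 = 2.5
Step 2: N*kB*T = 4076*1.381e-23*1723.9 = 9.704e-17
Step 3: U = 2.5 * 9.704e-17 = 2.426e-16 J

2.426e-16


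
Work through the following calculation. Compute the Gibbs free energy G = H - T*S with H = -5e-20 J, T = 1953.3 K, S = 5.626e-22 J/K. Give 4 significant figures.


Step 1: T*S = 1953.3 * 5.626e-22 = 1.099e-18 J
Step 2: G = H - T*S = -5e-20 - 1.099e-18
Step 3: G = -1.149e-18 J

-1.149e-18


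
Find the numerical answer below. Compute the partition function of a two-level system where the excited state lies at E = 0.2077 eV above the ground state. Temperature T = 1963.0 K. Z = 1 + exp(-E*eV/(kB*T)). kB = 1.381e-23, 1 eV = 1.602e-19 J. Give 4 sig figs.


Step 1: Compute beta*E = E*eV/(kB*T) = 0.2077*1.602e-19/(1.381e-23*1963.0) = 1.227
Step 2: exp(-beta*E) = exp(-1.227) = 0.2931
Step 3: Z = 1 + 0.2931 = 1.293

1.293


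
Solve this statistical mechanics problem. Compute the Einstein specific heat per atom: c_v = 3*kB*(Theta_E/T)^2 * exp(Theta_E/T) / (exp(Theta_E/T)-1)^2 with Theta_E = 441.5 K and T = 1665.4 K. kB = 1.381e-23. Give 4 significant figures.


Step 1: x = Theta_E/T = 441.5/1665.4 = 0.2651
Step 2: x^2 = 0.07028
Step 3: exp(x) = 1.304
Step 4: c_v = 3*1.381e-23*0.07028*1.304/(1.304-1)^2 = 4.119e-23

4.119e-23


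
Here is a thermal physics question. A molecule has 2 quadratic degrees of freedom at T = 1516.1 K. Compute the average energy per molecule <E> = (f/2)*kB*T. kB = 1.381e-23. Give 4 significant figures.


Step 1: f/2 = 2/2 = 1
Step 2: kB*T = 1.381e-23 * 1516.1 = 2.094e-20
Step 3: <E> = 1 * 2.094e-20 = 2.094e-20 J

2.094e-20


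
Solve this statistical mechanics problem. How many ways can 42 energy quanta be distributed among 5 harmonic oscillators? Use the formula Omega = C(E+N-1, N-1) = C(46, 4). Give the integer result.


Step 1: Use binomial coefficient C(46, 4)
Step 2: Numerator = 46! / 42!
Step 3: Denominator = 4!
Step 4: Omega = 163185

163185


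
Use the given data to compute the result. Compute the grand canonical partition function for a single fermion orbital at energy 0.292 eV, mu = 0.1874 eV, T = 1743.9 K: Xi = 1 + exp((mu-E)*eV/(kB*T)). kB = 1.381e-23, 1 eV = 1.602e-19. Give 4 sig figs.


Step 1: (mu - E) = 0.1874 - 0.292 = -0.1046 eV
Step 2: x = (mu-E)*eV/(kB*T) = -0.1046*1.602e-19/(1.381e-23*1743.9) = -0.6958
Step 3: exp(x) = 0.4987
Step 4: Xi = 1 + 0.4987 = 1.499

1.499


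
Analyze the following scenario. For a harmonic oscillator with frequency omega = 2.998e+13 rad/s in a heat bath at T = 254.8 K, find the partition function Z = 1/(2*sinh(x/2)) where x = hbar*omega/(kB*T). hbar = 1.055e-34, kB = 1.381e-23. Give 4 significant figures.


Step 1: Compute x = hbar*omega/(kB*T) = 1.055e-34*2.998e+13/(1.381e-23*254.8) = 0.8989
Step 2: x/2 = 0.4494
Step 3: sinh(x/2) = 0.4647
Step 4: Z = 1/(2*0.4647) = 1.076

1.076


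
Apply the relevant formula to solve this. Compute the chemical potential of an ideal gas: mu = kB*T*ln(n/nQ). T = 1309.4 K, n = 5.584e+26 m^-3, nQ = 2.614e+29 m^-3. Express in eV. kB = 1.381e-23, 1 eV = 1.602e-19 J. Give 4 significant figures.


Step 1: n/nQ = 5.584e+26/2.614e+29 = 0.002136
Step 2: ln(n/nQ) = -6.149
Step 3: mu = kB*T*ln(n/nQ) = 1.808e-20*-6.149 = -1.112e-19 J
Step 4: Convert to eV: -1.112e-19/1.602e-19 = -0.694 eV

-0.694


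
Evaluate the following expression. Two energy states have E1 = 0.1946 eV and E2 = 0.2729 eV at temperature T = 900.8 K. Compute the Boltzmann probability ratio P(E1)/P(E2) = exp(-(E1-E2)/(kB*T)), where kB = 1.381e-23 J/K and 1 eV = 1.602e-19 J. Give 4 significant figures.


Step 1: Compute energy difference dE = E1 - E2 = 0.1946 - 0.2729 = -0.0783 eV
Step 2: Convert to Joules: dE_J = -0.0783 * 1.602e-19 = -1.254e-20 J
Step 3: Compute exponent = -dE_J / (kB * T) = -(-1.254e-20) / (1.381e-23 * 900.8) = 1.008
Step 4: P(E1)/P(E2) = exp(1.008) = 2.741

2.741


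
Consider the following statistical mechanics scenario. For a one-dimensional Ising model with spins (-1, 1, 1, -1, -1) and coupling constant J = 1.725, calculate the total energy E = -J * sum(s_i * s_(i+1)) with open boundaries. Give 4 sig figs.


Step 1: Nearest-neighbor products: -1, 1, -1, 1
Step 2: Sum of products = 0
Step 3: E = -1.725 * 0 = 0

0


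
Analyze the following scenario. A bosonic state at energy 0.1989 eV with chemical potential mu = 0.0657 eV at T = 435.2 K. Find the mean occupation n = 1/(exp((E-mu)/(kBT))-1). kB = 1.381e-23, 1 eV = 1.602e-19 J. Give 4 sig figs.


Step 1: (E - mu) = 0.1332 eV
Step 2: x = (E-mu)*eV/(kB*T) = 0.1332*1.602e-19/(1.381e-23*435.2) = 3.55
Step 3: exp(x) = 34.83
Step 4: n = 1/(exp(x)-1) = 0.02956

0.02956


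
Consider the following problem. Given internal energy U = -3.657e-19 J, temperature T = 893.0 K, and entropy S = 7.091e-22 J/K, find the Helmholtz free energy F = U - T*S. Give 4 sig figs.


Step 1: T*S = 893.0 * 7.091e-22 = 6.332e-19 J
Step 2: F = U - T*S = -3.657e-19 - 6.332e-19
Step 3: F = -9.989e-19 J

-9.989e-19


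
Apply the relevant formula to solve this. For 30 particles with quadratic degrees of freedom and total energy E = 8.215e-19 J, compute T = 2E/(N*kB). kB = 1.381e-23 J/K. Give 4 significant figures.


Step 1: Numerator = 2*E = 2*8.215e-19 = 1.643e-18 J
Step 2: Denominator = N*kB = 30*1.381e-23 = 4.143e-22
Step 3: T = 1.643e-18 / 4.143e-22 = 3966 K

3966


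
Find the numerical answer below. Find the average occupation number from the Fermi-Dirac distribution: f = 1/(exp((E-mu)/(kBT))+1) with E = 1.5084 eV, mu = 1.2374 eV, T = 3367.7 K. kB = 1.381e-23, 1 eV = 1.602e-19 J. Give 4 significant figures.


Step 1: (E - mu) = 1.5084 - 1.2374 = 0.271 eV
Step 2: Convert: (E-mu)*eV = 4.341e-20 J
Step 3: x = (E-mu)*eV/(kB*T) = 0.9335
Step 4: f = 1/(exp(0.9335)+1) = 0.2822

0.2822


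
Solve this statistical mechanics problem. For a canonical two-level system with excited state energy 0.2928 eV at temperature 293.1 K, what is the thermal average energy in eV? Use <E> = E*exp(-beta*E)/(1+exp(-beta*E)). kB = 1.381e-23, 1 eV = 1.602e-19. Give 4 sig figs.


Step 1: beta*E = 0.2928*1.602e-19/(1.381e-23*293.1) = 11.59
Step 2: exp(-beta*E) = 9.273e-06
Step 3: <E> = 0.2928*9.273e-06/(1+9.273e-06) = 2.715e-06 eV

2.715e-06


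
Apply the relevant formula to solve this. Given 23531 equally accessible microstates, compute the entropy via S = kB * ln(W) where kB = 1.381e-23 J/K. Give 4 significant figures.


Step 1: ln(W) = ln(23531) = 10.07
Step 2: S = kB * ln(W) = 1.381e-23 * 10.07
Step 3: S = 1.39e-22 J/K

1.39e-22


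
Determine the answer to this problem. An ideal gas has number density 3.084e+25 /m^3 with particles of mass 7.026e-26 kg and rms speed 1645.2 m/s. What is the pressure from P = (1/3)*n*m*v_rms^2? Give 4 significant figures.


Step 1: v_rms^2 = 1645.2^2 = 2.707e+06
Step 2: n*m = 3.084e+25*7.026e-26 = 2.167
Step 3: P = (1/3)*2.167*2.707e+06 = 1.955e+06 Pa

1.955e+06


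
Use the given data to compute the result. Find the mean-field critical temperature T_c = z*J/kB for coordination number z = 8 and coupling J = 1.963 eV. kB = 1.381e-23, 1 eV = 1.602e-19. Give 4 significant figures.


Step 1: z*J = 8*1.963 = 15.7 eV
Step 2: Convert to Joules: 15.7*1.602e-19 = 2.516e-18 J
Step 3: T_c = 2.516e-18 / 1.381e-23 = 1.822e+05 K

1.822e+05


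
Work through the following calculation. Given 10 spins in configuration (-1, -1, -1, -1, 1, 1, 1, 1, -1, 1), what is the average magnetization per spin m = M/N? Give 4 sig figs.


Step 1: Count up spins (+1): 5, down spins (-1): 5
Step 2: Total magnetization M = 5 - 5 = 0
Step 3: m = M/N = 0/10 = 0

0


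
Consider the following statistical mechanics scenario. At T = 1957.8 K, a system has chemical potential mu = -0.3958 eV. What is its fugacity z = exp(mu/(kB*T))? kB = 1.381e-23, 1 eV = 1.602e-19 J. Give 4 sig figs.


Step 1: Convert mu to Joules: -0.3958*1.602e-19 = -6.341e-20 J
Step 2: kB*T = 1.381e-23*1957.8 = 2.704e-20 J
Step 3: mu/(kB*T) = -2.345
Step 4: z = exp(-2.345) = 0.09583

0.09583


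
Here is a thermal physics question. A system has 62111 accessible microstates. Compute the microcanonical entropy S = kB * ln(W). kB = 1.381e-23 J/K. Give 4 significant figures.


Step 1: ln(W) = ln(62111) = 11.04
Step 2: S = kB * ln(W) = 1.381e-23 * 11.04
Step 3: S = 1.524e-22 J/K

1.524e-22


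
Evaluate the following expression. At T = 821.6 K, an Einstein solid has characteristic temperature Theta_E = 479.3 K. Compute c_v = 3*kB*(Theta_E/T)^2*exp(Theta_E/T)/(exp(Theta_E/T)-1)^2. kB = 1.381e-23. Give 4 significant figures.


Step 1: x = Theta_E/T = 479.3/821.6 = 0.5834
Step 2: x^2 = 0.3403
Step 3: exp(x) = 1.792
Step 4: c_v = 3*1.381e-23*0.3403*1.792/(1.792-1)^2 = 4.027e-23

4.027e-23


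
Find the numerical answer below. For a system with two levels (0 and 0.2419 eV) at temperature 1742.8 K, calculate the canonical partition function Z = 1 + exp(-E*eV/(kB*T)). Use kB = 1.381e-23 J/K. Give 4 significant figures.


Step 1: Compute beta*E = E*eV/(kB*T) = 0.2419*1.602e-19/(1.381e-23*1742.8) = 1.61
Step 2: exp(-beta*E) = exp(-1.61) = 0.1999
Step 3: Z = 1 + 0.1999 = 1.2

1.2


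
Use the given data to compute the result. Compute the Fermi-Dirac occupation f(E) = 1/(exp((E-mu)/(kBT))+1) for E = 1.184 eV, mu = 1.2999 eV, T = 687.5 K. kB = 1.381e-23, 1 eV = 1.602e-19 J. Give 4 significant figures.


Step 1: (E - mu) = 1.184 - 1.2999 = -0.1159 eV
Step 2: Convert: (E-mu)*eV = -1.857e-20 J
Step 3: x = (E-mu)*eV/(kB*T) = -1.956
Step 4: f = 1/(exp(-1.956)+1) = 0.8761

0.8761


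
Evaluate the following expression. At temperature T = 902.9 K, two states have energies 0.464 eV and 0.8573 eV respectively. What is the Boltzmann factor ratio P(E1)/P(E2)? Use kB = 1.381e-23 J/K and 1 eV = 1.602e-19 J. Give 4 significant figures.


Step 1: Compute energy difference dE = E1 - E2 = 0.464 - 0.8573 = -0.3933 eV
Step 2: Convert to Joules: dE_J = -0.3933 * 1.602e-19 = -6.301e-20 J
Step 3: Compute exponent = -dE_J / (kB * T) = -(-6.301e-20) / (1.381e-23 * 902.9) = 5.053
Step 4: P(E1)/P(E2) = exp(5.053) = 156.5

156.5


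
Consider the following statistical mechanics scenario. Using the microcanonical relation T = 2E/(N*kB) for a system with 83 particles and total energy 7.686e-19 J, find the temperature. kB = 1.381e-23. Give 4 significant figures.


Step 1: Numerator = 2*E = 2*7.686e-19 = 1.537e-18 J
Step 2: Denominator = N*kB = 83*1.381e-23 = 1.146e-21
Step 3: T = 1.537e-18 / 1.146e-21 = 1341 K

1341


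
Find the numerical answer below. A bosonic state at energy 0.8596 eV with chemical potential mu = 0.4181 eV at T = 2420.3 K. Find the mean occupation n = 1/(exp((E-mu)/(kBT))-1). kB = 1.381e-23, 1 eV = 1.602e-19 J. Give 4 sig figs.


Step 1: (E - mu) = 0.4415 eV
Step 2: x = (E-mu)*eV/(kB*T) = 0.4415*1.602e-19/(1.381e-23*2420.3) = 2.116
Step 3: exp(x) = 8.298
Step 4: n = 1/(exp(x)-1) = 0.137

0.137
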